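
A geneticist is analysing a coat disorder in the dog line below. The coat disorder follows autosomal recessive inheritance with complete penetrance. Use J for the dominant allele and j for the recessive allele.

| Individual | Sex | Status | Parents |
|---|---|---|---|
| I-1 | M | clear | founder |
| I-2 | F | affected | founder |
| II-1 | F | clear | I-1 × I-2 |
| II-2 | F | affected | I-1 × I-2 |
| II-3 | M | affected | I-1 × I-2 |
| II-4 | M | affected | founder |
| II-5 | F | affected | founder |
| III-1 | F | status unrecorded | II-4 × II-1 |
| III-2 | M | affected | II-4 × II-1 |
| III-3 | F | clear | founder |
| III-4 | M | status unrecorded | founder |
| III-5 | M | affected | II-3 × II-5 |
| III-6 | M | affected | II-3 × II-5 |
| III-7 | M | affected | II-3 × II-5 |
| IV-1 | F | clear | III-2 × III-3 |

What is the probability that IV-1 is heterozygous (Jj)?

IV-1 is clear so carries J and received j from III-2 (jj), so IV-1 is Jj, giving P(Jj) = 1.

1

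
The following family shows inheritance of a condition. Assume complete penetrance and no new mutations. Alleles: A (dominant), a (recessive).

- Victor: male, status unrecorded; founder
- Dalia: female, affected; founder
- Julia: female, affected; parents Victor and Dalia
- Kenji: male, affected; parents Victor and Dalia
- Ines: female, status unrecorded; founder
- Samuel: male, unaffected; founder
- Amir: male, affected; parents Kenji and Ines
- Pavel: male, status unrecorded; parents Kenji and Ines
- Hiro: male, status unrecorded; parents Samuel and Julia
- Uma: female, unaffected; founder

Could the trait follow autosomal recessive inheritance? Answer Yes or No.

Yes

A consistent assignment under autosomal recessive exists: Victor Aa, Dalia aa, Julia aa, Kenji aa, Ines Aa, Samuel AA, Amir aa, Pavel Aa, Hiro Aa, Uma AA.
In this assignment every recorded phenotype matches its genotype and every non-founder's genotype is obtainable from its parents' genotypes, so the pedigree is consistent.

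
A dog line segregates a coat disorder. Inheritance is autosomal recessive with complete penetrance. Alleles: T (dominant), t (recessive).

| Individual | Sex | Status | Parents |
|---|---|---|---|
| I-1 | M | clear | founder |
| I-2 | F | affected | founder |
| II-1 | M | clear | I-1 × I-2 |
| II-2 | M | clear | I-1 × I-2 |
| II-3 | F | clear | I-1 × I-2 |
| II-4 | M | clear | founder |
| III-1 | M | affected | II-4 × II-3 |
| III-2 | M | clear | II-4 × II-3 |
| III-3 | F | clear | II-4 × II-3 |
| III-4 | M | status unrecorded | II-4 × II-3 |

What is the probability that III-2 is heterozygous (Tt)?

II-4 is clear so carries T and passed t to III-1 (tt), so II-4 is Tt.
II-3 is clear so carries T and received t from I-2 (tt), so II-3 is Tt.
Their cross gives offspring ratios 1/4 TT : 1/2 Tt : 1/4 tt. Conditioning on III-2 being clear, P(Tt) = 1/2 / 3/4 = 2/3.

2/3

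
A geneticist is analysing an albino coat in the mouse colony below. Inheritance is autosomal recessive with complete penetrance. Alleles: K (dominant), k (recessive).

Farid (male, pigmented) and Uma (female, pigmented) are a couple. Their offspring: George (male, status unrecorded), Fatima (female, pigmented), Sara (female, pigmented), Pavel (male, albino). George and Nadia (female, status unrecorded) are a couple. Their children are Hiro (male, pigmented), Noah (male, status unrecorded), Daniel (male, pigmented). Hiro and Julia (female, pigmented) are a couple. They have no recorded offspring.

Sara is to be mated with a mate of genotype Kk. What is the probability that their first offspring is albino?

Farid is pigmented so carries K and passed k to Pavel (kk), so Farid is Kk.
Uma is pigmented so carries K and passed k to Pavel (kk), so Uma is Kk.
Sara is a pigmented offspring of Farid (Kk) × Uma (Kk), whose cross gives 1/4 KK : 1/2 Kk : 1/4 kk; conditioning on being pigmented, Sara is KK with probability 1/3, Kk with probability 2/3.
Summing over parental genotype combinations, P(offspring is albino) = 2/3·1/4 = 1/6.

1/6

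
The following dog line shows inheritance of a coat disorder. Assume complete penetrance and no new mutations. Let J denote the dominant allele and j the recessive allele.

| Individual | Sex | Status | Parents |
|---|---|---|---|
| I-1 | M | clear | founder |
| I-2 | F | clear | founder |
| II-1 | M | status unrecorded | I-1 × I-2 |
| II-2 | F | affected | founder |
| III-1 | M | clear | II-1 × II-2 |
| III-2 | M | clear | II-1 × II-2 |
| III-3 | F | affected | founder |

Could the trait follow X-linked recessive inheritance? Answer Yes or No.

Under X-linked recessive, III-1 (clear, male) cannot arise from II-1 (unrecorded) × II-2 (affected).

No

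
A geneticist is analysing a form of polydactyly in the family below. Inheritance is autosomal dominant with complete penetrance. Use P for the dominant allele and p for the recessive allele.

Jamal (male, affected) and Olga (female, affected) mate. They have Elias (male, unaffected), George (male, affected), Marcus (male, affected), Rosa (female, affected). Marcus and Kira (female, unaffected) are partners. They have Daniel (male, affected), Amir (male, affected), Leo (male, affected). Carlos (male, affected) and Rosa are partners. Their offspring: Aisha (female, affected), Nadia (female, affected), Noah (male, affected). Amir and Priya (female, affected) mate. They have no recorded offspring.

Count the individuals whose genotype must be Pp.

Obligate heterozygotes: Jamal is affected so carries P and passed p to Elias (pp), so Jamal is Pp; Olga is affected so carries P and passed p to Elias (pp), so Olga is Pp; Daniel is affected so carries P and received p from Kira (pp), so Daniel is Pp; Amir is affected so carries P and received p from Kira (pp), so Amir is Pp; Leo is affected so carries P and received p from Kira (pp), so Leo is Pp.
Every other individual is either homozygous by phenotype or has at least one consistent homozygous assignment, so the count is 5.

5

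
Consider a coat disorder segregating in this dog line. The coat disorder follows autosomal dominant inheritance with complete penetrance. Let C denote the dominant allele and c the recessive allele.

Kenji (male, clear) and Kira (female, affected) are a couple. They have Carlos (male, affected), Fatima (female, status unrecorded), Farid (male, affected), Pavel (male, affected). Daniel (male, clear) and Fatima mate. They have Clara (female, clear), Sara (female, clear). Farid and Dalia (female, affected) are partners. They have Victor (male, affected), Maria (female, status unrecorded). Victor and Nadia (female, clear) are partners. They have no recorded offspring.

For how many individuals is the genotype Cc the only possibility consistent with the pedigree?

Obligate heterozygotes: Carlos is affected so carries C and received c from Kenji (cc), so Carlos is Cc; Farid is affected so carries C and received c from Kenji (cc), so Farid is Cc; Pavel is affected so carries C and received c from Kenji (cc), so Pavel is Cc.
Every other individual is either homozygous by phenotype or has at least one consistent homozygous assignment, so the count is 3.

3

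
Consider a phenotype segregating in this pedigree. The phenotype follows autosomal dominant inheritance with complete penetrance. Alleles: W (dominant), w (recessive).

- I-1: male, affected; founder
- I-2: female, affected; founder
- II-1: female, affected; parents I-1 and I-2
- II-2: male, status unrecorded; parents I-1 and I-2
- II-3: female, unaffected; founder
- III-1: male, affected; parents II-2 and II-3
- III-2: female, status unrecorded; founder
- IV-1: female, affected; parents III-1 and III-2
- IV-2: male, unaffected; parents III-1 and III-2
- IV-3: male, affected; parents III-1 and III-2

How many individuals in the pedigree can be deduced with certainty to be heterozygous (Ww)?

1

Obligate heterozygotes: III-1 is affected so carries W and received w from II-3 (ww), so III-1 is Ww.
Every other individual is either homozygous by phenotype or has at least one consistent homozygous assignment, so the count is 1.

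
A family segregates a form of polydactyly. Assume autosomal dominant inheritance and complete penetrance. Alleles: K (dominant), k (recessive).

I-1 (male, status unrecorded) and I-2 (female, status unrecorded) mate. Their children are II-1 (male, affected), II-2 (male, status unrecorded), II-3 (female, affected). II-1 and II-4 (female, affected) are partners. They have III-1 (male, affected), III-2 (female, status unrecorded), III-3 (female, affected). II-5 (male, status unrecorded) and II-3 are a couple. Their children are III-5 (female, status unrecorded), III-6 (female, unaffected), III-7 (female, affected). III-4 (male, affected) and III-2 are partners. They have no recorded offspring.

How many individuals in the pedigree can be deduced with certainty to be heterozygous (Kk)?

Obligate heterozygotes: II-3 is affected so carries K and passed k to III-6 (kk), so II-3 is Kk.
Every other individual is either homozygous by phenotype or has at least one consistent homozygous assignment, so the count is 1.

1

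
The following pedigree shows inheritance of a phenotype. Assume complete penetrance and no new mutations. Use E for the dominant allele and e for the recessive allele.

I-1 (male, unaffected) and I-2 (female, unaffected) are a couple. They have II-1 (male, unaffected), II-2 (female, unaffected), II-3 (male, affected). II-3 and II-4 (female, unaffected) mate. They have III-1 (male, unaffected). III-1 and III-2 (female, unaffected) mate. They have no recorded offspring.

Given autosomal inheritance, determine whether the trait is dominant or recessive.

I-1 and I-2 are both unaffected yet have an affected child II-3. Under dominance, an affected child requires at least one affected parent, so the trait cannot be dominant.

recessive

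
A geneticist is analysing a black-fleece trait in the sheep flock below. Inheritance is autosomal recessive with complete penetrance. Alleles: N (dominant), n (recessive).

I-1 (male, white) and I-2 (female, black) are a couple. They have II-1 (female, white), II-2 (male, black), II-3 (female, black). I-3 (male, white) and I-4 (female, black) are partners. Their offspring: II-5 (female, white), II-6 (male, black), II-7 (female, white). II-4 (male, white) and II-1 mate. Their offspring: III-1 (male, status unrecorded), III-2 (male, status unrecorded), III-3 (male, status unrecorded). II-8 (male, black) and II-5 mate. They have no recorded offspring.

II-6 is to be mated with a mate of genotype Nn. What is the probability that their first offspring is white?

II-6 is black, so II-6 is nn.
The cross gives 1/2 Nn : 1/2 nn, so P(offspring is white) = 1/2.

1/2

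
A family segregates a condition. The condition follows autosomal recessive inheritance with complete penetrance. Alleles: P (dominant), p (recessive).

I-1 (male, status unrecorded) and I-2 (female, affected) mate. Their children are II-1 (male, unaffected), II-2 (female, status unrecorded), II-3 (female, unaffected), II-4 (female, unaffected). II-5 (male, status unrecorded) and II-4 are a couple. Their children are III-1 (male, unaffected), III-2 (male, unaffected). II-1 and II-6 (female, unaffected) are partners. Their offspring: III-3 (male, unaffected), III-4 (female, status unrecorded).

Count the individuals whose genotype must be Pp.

3

Obligate heterozygotes: II-1 is unaffected so carries P and received p from I-2 (pp), so II-1 is Pp; II-3 is unaffected so carries P and received p from I-2 (pp), so II-3 is Pp; II-4 is unaffected so carries P and received p from I-2 (pp), so II-4 is Pp.
Every other individual is either homozygous by phenotype or has at least one consistent homozygous assignment, so the count is 3.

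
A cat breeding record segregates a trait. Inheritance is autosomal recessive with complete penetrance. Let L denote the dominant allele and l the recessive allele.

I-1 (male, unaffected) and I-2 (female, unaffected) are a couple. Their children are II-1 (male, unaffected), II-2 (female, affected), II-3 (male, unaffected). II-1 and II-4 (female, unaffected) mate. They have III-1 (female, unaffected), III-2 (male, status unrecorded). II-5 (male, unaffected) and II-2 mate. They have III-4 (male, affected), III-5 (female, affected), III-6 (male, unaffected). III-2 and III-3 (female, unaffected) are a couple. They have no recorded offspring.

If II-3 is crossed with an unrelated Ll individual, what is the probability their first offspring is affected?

I-1 is unaffected so carries L and passed l to II-2 (ll), so I-1 is Ll.
I-2 is unaffected so carries L and passed l to II-2 (ll), so I-2 is Ll.
II-3 is an unaffected offspring of I-1 (Ll) × I-2 (Ll), whose cross gives 1/4 LL : 1/2 Ll : 1/4 ll; conditioning on being unaffected, II-3 is LL with probability 1/3, Ll with probability 2/3.
Summing over parental genotype combinations, P(offspring is affected) = 2/3·1/4 = 1/6.

1/6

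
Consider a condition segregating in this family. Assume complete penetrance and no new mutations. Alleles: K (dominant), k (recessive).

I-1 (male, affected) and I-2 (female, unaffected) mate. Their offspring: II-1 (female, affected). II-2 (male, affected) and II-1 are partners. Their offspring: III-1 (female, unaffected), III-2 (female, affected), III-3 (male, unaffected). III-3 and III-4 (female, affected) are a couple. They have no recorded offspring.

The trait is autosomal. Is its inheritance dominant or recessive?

dominant

II-2 and II-1 are both affected yet have an unaffected child III-1. Under a recessive model two affected parents are homozygous and every child would be affected, so the trait cannot be recessive.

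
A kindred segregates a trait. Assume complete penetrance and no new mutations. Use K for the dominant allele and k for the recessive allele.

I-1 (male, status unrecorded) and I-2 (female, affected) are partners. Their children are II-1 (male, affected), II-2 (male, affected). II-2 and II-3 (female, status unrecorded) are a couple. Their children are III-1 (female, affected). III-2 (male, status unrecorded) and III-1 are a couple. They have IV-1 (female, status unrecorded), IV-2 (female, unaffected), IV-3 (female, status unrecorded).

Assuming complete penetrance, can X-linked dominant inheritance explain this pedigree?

A consistent assignment under X-linked dominant exists: I-1 X^K Y, I-2 X^K X^K, II-1 X^K Y, II-2 X^K Y, II-3 X^K X^k, III-1 X^K X^k, III-2 X^k Y, IV-1 X^K X^k, IV-2 X^k X^k, IV-3 X^K X^k.
In this assignment every recorded phenotype matches its genotype and every non-founder's genotype is obtainable from its parents' genotypes, so the pedigree is consistent.

Yes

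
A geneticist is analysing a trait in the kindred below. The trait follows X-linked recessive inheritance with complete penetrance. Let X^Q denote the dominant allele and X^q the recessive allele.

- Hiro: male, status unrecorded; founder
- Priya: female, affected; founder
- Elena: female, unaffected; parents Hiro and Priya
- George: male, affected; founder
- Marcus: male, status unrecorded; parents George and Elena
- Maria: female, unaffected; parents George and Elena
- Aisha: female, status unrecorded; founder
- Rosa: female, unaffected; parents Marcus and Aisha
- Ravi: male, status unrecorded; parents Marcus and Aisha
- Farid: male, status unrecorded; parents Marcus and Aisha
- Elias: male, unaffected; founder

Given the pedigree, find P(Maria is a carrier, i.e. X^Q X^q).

Maria is unaffected so carries Q and received q from George (X^q Y), so Maria is X^Q X^q, giving P(X^Q X^q) = 1.

1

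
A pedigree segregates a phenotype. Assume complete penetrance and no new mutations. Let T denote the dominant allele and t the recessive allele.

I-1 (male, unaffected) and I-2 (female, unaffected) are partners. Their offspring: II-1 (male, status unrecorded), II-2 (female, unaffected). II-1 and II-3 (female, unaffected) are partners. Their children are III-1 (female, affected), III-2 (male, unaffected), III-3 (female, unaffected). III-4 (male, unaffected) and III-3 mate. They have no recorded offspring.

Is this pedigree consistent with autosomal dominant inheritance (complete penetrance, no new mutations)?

No

No assignment of genotypes under autosomal dominant satisfies every parent–offspring relationship, so the pedigree is inconsistent.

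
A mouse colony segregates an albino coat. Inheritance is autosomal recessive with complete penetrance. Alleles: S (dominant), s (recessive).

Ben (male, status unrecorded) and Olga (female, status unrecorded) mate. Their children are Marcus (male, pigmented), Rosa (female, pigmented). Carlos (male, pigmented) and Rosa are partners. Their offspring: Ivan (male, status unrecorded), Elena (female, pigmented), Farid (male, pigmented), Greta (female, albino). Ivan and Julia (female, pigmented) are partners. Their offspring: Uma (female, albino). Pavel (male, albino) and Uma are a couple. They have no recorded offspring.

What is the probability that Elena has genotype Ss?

Carlos is pigmented so carries S and passed s to Greta (ss), so Carlos is Ss.
Rosa is pigmented so carries S and passed s to Greta (ss), so Rosa is Ss.
Their cross gives offspring ratios 1/4 SS : 1/2 Ss : 1/4 ss. Conditioning on Elena being pigmented, P(Ss) = 1/2 / 3/4 = 2/3.

2/3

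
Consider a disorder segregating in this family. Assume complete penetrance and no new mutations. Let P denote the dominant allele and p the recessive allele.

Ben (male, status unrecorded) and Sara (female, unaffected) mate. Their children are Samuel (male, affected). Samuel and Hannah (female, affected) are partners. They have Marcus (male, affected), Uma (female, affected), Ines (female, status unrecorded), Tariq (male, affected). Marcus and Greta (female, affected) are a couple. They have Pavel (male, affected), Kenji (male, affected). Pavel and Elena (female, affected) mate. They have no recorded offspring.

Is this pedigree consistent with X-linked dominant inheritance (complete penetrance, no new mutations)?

No

Under X-linked dominant, Samuel (affected, male) cannot arise from Ben (unrecorded) × Sara (unaffected).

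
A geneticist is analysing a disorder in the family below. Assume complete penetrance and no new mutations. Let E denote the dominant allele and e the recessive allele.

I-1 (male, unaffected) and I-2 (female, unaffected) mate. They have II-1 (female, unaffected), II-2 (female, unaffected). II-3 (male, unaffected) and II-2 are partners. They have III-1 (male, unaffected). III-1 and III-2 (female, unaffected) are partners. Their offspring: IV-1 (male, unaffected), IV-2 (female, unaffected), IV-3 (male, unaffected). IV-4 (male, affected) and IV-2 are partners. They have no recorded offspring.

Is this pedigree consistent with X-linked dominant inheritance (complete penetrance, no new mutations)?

Yes

A consistent assignment under X-linked dominant exists: I-1 X^e Y, I-2 X^e X^e, II-1 X^e X^e, II-2 X^e X^e, II-3 X^e Y, III-1 X^e Y, III-2 X^e X^e, IV-1 X^e Y, IV-2 X^e X^e, IV-3 X^e Y, IV-4 X^E Y.
In this assignment every recorded phenotype matches its genotype and every non-founder's genotype is obtainable from its parents' genotypes, so the pedigree is consistent.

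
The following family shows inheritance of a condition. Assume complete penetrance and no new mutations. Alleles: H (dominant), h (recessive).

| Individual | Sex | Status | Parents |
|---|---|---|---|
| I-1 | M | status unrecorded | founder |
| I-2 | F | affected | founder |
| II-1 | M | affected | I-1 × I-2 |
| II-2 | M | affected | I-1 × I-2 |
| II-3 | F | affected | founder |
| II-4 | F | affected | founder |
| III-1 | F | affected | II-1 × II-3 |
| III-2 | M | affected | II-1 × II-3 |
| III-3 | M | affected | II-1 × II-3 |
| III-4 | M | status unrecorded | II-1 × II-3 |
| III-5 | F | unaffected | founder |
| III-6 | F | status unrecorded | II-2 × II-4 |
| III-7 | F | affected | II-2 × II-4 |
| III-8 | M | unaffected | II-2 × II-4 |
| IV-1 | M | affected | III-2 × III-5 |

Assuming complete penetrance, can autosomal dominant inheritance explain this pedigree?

Yes

A consistent assignment under autosomal dominant exists: I-1 HH, I-2 Hh, II-1 HH, II-2 Hh, II-3 HH, II-4 Hh, III-1 HH, III-2 HH, III-3 HH, III-4 HH, III-5 hh, III-6 HH, III-7 HH, III-8 hh, IV-1 Hh.
In this assignment every recorded phenotype matches its genotype and every non-founder's genotype is obtainable from its parents' genotypes, so the pedigree is consistent.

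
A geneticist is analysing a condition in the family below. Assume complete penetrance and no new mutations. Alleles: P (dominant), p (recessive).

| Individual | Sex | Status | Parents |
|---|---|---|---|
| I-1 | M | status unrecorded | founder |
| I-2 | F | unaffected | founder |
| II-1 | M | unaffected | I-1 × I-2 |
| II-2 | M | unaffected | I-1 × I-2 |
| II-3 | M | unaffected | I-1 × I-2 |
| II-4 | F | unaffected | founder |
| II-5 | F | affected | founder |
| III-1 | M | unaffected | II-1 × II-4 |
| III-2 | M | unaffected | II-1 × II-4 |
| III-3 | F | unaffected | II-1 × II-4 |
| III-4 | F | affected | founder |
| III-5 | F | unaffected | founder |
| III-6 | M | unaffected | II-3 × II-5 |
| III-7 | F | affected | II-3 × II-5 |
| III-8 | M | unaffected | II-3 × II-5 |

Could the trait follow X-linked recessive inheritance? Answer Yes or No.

No

Under X-linked recessive, III-6 (unaffected, male) cannot arise from II-3 (unaffected) × II-5 (affected).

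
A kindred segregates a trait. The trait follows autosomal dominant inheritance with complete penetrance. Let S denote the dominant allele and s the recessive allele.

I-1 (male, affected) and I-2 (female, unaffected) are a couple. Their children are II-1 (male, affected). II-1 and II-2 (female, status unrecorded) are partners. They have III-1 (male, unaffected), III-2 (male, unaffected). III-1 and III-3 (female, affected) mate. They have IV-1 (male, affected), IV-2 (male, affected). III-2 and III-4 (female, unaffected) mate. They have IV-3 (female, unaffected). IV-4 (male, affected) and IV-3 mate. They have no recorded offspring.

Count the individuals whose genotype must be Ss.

Obligate heterozygotes: II-1 is affected so carries S and received s from I-2 (ss), so II-1 is Ss; IV-1 is affected so carries S and received s from III-1 (ss), so IV-1 is Ss; IV-2 is affected so carries S and received s from III-1 (ss), so IV-2 is Ss.
Every other individual is either homozygous by phenotype or has at least one consistent homozygous assignment, so the count is 3.

3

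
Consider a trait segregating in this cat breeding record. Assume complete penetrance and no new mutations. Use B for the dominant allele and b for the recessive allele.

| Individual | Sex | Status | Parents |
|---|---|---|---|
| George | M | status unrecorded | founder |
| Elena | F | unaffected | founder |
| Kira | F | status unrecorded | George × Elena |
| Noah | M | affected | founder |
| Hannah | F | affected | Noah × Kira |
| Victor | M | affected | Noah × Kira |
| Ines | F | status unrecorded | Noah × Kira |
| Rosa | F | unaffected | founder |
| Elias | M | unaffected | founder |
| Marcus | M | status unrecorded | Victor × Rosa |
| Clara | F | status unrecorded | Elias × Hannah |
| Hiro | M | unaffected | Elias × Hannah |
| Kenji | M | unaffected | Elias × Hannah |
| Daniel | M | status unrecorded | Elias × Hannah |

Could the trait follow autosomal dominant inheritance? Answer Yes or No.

Yes

A consistent assignment under autosomal dominant exists: George BB, Elena bb, Kira Bb, Noah BB, Hannah Bb, Victor BB, Ines BB, Rosa bb, Elias bb, Marcus Bb, Clara Bb, Hiro bb, Kenji bb, Daniel Bb.
In this assignment every recorded phenotype matches its genotype and every non-founder's genotype is obtainable from its parents' genotypes, so the pedigree is consistent.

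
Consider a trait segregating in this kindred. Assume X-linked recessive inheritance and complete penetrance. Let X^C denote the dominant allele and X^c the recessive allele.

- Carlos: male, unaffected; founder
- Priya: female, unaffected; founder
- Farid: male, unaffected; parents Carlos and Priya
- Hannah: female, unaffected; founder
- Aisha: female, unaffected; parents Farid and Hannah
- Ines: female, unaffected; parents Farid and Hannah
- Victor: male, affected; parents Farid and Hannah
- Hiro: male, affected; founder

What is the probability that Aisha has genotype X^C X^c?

1/2

Farid is unaffected, so Farid is X^C Y.
Hannah is unaffected so carries C and passed c to Victor (X^c Y), so Hannah is X^C X^c.
Their cross gives offspring ratios 1/2 X^C X^C : 1/2 X^C X^c. Conditioning on Aisha being unaffected, P(X^C X^c) = 1/2 / 1 = 1/2.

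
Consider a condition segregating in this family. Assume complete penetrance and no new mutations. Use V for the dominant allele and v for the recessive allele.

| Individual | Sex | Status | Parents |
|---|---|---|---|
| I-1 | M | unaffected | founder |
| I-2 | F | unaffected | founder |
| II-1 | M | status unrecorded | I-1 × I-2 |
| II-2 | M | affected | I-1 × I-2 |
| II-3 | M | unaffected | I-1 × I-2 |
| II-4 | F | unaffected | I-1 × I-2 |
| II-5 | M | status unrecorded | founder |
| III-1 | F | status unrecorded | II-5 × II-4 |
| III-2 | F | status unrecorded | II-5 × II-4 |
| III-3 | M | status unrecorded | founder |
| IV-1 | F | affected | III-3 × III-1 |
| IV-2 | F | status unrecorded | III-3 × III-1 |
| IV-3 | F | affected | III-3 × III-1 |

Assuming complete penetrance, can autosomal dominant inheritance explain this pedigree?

No

Under autosomal dominant, II-2 (affected, male) cannot arise from I-1 (unaffected) × I-2 (unaffected).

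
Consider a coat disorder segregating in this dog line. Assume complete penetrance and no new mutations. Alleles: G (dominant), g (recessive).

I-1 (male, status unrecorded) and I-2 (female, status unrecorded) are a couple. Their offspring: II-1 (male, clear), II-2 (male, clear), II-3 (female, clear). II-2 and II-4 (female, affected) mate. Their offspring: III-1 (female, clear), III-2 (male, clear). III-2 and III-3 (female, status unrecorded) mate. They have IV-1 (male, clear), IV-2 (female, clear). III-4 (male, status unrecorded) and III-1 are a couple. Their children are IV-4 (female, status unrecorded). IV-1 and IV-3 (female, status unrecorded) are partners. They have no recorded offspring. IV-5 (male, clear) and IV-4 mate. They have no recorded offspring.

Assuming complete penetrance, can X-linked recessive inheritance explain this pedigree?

Under X-linked recessive, III-2 (clear, male) cannot arise from II-2 (clear) × II-4 (affected).

No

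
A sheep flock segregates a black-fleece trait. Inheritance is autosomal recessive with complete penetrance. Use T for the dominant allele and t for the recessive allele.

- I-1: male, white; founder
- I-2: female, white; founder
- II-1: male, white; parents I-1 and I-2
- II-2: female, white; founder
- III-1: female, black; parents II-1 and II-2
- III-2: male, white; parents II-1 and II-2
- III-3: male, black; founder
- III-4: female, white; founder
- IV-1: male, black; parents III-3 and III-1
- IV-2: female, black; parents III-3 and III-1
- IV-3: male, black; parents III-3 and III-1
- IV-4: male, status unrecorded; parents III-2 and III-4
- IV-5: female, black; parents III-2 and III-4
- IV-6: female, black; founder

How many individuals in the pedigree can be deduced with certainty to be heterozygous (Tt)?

Obligate heterozygotes: II-1 is white so carries T and passed t to III-1 (tt), so II-1 is Tt; II-2 is white so carries T and passed t to III-1 (tt), so II-2 is Tt; III-2 is white so carries T and passed t to IV-5 (tt), so III-2 is Tt; III-4 is white so carries T and passed t to IV-5 (tt), so III-4 is Tt.
Every other individual is either homozygous by phenotype or has at least one consistent homozygous assignment, so the count is 4.

4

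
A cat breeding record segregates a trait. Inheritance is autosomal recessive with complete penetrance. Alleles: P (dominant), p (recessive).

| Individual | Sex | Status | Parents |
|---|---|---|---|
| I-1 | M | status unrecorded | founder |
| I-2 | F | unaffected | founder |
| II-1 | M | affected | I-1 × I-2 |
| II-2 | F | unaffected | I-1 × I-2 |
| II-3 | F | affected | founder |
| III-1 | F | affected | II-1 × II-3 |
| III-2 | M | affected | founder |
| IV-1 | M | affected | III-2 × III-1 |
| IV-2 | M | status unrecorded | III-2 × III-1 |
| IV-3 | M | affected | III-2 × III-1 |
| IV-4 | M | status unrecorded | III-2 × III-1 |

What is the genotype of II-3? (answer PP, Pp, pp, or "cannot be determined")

II-3 is affected, so II-3 is pp.

pp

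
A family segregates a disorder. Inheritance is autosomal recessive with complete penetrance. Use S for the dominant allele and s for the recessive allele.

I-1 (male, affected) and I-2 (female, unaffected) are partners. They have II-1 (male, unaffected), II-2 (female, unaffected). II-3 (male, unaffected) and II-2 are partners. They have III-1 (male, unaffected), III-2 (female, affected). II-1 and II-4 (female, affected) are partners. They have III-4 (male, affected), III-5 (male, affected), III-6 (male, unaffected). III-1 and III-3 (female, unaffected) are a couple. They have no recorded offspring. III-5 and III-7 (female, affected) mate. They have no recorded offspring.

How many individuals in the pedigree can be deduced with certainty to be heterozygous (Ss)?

Obligate heterozygotes: II-1 is unaffected so carries S and received s from I-1 (ss), so II-1 is Ss; II-2 is unaffected so carries S and received s from I-1 (ss), so II-2 is Ss; II-3 is unaffected so carries S and passed s to III-2 (ss), so II-3 is Ss; III-6 is unaffected so carries S and received s from II-4 (ss), so III-6 is Ss.
Every other individual is either homozygous by phenotype or has at least one consistent homozygous assignment, so the count is 4.

4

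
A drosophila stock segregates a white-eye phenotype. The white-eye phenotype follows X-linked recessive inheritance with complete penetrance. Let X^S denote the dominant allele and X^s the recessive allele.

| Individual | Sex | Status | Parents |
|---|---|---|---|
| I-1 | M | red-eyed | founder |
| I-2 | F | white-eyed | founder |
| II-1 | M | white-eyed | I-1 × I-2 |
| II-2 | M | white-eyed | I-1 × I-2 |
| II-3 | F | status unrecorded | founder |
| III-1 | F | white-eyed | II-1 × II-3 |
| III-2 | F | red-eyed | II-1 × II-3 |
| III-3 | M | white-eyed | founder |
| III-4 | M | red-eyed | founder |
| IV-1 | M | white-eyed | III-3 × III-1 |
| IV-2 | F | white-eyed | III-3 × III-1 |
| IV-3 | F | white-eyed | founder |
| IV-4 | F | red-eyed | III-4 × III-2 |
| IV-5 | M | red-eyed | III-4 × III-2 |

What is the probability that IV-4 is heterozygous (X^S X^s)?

III-4 is red-eyed, so III-4 is X^S Y.
III-2 is red-eyed so carries S and received s from II-1 (X^s Y), so III-2 is X^S X^s.
Their cross gives offspring ratios 1/2 X^S X^S : 1/2 X^S X^s. Conditioning on IV-4 being red-eyed, P(X^S X^s) = 1/2 / 1 = 1/2.

1/2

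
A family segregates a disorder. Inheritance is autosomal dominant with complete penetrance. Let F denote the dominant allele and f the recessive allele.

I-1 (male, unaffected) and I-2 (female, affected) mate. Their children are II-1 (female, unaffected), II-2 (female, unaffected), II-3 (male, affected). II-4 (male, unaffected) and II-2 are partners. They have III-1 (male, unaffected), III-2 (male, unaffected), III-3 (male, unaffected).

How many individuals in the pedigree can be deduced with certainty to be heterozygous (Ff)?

Obligate heterozygotes: I-2 is affected so carries F and passed f to II-1 (ff), so I-2 is Ff; II-3 is affected so carries F and received f from I-1 (ff), so II-3 is Ff.
Every other individual is either homozygous by phenotype or has at least one consistent homozygous assignment, so the count is 2.

2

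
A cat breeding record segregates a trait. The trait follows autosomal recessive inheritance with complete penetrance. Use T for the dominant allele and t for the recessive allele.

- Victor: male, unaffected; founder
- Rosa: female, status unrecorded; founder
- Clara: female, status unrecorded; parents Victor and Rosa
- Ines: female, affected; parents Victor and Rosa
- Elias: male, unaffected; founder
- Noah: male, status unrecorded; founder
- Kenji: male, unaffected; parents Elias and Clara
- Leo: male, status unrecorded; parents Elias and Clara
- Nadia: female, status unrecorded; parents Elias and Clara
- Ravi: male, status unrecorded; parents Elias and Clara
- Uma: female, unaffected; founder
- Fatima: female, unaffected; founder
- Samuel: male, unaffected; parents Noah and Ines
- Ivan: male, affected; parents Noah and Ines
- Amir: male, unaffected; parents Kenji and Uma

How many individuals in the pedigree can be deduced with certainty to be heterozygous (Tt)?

Obligate heterozygotes: Victor is unaffected so carries T and passed t to Ines (tt), so Victor is Tt; Noah passed T to Samuel (Tt, whose t came from Ines) and passed t to Ivan (tt), so Noah is Tt; Samuel is unaffected so carries T and received t from Ines (tt), so Samuel is Tt.
Every other individual is either homozygous by phenotype or has at least one consistent homozygous assignment, so the count is 3.

3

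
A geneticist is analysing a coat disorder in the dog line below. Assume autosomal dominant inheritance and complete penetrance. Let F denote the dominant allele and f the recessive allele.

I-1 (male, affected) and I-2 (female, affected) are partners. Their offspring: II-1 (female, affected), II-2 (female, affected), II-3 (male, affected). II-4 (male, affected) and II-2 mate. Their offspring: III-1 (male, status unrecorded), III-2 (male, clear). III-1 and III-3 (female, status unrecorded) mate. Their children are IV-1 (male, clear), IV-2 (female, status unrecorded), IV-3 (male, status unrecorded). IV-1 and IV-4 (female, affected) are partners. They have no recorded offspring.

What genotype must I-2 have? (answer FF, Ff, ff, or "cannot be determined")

cannot be determined

I-2's phenotype allows FF or Ff, and no parent or child forces a single allele at both positions; consistent genotype assignments exist with I-2 as FF or Ff.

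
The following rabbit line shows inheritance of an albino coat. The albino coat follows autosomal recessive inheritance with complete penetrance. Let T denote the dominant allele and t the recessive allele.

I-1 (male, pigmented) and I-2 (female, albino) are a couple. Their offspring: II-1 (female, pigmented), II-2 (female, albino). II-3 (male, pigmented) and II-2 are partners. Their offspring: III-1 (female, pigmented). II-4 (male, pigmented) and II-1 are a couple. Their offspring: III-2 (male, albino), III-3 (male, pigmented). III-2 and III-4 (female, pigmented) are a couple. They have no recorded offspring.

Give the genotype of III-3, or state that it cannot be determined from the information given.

cannot be determined

III-3's phenotype allows TT or Tt, and no parent or child forces a single allele at both positions; consistent genotype assignments exist with III-3 as TT or Tt.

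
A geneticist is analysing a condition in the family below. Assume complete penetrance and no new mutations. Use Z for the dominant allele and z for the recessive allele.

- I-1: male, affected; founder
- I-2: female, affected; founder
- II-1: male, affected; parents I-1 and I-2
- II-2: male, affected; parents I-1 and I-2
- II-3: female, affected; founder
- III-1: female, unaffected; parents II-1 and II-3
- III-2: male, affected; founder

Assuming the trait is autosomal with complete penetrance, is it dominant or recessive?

II-1 and II-3 are both affected yet have an unaffected child III-1. Under a recessive model two affected parents are homozygous and every child would be affected, so the trait cannot be recessive.

dominant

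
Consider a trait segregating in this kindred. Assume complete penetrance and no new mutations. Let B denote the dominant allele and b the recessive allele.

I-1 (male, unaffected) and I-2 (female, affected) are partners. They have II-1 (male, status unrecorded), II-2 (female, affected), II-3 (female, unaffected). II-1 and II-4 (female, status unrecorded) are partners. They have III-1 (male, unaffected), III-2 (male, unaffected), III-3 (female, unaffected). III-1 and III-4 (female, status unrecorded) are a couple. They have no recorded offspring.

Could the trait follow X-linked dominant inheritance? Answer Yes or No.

A consistent assignment under X-linked dominant exists: I-1 X^b Y, I-2 X^B X^b, II-1 X^b Y, II-2 X^B X^b, II-3 X^b X^b, II-4 X^B X^b, III-1 X^b Y, III-2 X^b Y, III-3 X^b X^b, III-4 X^B X^B.
In this assignment every recorded phenotype matches its genotype and every non-founder's genotype is obtainable from its parents' genotypes, so the pedigree is consistent.

Yes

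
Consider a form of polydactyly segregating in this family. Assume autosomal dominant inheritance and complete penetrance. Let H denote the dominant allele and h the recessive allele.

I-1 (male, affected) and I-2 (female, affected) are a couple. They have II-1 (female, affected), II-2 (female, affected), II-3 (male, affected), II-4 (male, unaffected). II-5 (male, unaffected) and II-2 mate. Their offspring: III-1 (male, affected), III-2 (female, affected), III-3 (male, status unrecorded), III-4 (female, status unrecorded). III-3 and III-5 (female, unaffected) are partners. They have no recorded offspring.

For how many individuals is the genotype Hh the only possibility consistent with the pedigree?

Obligate heterozygotes: I-1 is affected so carries H and passed h to II-4 (hh), so I-1 is Hh; I-2 is affected so carries H and passed h to II-4 (hh), so I-2 is Hh; III-1 is affected so carries H and received h from II-5 (hh), so III-1 is Hh; III-2 is affected so carries H and received h from II-5 (hh), so III-2 is Hh.
Every other individual is either homozygous by phenotype or has at least one consistent homozygous assignment, so the count is 4.

4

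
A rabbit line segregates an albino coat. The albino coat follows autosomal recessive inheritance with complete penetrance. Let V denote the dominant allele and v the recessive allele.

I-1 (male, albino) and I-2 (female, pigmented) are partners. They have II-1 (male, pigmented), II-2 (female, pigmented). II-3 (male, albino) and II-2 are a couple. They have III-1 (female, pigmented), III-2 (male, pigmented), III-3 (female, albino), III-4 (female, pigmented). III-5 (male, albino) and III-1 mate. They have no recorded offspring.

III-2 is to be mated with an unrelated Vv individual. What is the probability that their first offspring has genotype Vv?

III-2 is pigmented so carries V and received v from II-3 (vv), so III-2 is Vv.
The cross gives 1/4 VV : 1/2 Vv : 1/4 vv, so P(offspring has genotype Vv) = 1/2.

1/2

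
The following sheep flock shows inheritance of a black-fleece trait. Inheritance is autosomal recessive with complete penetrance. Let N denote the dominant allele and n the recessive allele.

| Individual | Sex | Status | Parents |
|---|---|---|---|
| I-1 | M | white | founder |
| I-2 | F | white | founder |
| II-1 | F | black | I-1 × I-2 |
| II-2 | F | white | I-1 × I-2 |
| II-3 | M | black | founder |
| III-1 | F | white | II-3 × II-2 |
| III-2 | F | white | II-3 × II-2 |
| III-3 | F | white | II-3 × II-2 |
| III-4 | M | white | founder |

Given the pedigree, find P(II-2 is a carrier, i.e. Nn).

1/5

I-1 is white so carries N and passed n to II-1 (nn), so I-1 is Nn.
I-2 is white so carries N and passed n to II-1 (nn), so I-2 is Nn.
Their cross gives offspring ratios 1/4 NN : 1/2 Nn : 1/4 nn. Conditioning on II-2 being white, P(Nn) = 1/2 / 3/4 = 2/3 before taking II-2's own offspring into account.
II-3 is black, so II-3 is nn.
Now use II-2's offspring. Probability of each recorded status — white daughter III-1: 1/2 if II-2 is Nn, 1 if NN; white daughter III-2: 1/2 if II-2 is Nn, 1 if NN; white daughter III-3: 1/2 if II-2 is Nn, 1 if NN.
Bayes: P(Nn) = 2/3·1/8 / (2/3·1/8 + 1/3·1) = 1/5.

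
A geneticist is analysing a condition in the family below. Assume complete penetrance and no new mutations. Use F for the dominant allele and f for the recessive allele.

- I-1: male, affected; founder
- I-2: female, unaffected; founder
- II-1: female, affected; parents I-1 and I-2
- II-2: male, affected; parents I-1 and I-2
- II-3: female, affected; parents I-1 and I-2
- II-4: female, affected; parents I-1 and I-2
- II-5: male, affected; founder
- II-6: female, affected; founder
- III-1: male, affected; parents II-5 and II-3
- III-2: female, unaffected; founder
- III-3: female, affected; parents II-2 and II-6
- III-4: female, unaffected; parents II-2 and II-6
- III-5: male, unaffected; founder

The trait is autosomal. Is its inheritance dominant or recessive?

dominant

II-2 and II-6 are both affected yet have an unaffected child III-4. Under a recessive model two affected parents are homozygous and every child would be affected, so the trait cannot be recessive.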